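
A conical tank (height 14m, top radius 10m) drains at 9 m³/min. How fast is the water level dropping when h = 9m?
49/(225π) ≈ 0.06932 m/min

r/h = 10/14, so r = (5/7)h
V = (1/3)πr²h = (1/3)π((5/7)h)²h = (25/147)πh³
dV/dh = (25/49)πh²
dh/dt = (dV/dt)/(dV/dh) = -9/((25/49)π·9²) = -49/(225π) m/min
The level is dropping at 49/(225π) ≈ 0.06932 m/min.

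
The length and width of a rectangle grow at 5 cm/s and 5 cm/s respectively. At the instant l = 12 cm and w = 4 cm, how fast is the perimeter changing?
20 cm/s

P = 2(l + w)
dP/dt = 2(dl/dt + dw/dt) = 2(5 + 5) = 20 cm/s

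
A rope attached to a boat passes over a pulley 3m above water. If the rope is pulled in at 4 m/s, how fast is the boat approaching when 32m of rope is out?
128√1015/1015 ≈ 4.018 m/s

rope² = x² + 3²
x = √(32² - 3²) = √1015
dx/dt = (rope/x) · d(rope)/dt = (32/√1015) · (-4) = -128√1015/1015 m/s
The boat approaches at 128√1015/1015 ≈ 4.018 m/s.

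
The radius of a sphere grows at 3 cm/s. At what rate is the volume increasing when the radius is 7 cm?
588π cm³/s

V = (4/3)πr³
dV/dt = dV/dr · dr/dt = 4πr² · 3
At r = 7: dV/dt = 588π cm³/s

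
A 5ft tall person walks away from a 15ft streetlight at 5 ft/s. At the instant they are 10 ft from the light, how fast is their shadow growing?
5/2 ft/s

By similar triangles: 15/(x+s) = 5/s
Solving: s = 5x/10
ds/dt = 5/10 · dx/dt = 1/2 · 5 = 5/2 ft/s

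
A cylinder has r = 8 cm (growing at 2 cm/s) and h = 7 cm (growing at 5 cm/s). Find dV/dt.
544π cm³/s

V = πr²h
dV/dt = 2πrh·dr/dt + πr²·dh/dt
= 2π(8)(7)(2) + π(8)²(5)
= 544π cm³/s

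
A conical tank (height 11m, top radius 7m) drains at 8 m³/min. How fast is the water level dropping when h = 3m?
968/(441π) ≈ 0.6987 m/min

r/h = 7/11, so r = (7/11)h
V = (1/3)πr²h = (1/3)π((7/11)h)²h = (49/363)πh³
dV/dh = (49/121)πh²
dh/dt = (dV/dt)/(dV/dh) = -8/((49/121)π·3²) = -968/(441π) m/min
The level is dropping at 968/(441π) ≈ 0.6987 m/min.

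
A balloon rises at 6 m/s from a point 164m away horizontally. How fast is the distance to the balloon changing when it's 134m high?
402√11213/11213 ≈ 3.796 m/s

z² = 164² + y²
z = √(164² + 134²) = 2√11213
dz/dt = y/z · dy/dt = 134/(2√11213) · 6 = 402√11213/11213 ≈ 3.796 m/s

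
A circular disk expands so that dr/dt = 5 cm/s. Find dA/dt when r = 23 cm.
230π cm²/s

A = πr²
dA/dt = 2πr · dr/dt = 2π(23)(5) = 230π cm²/s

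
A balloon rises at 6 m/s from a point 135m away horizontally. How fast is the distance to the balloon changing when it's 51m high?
51√2314/1157 ≈ 2.12 m/s

z² = 135² + y²
z = √(135² + 51²) = 3√2314
dz/dt = y/z · dy/dt = 51/(3√2314) · 6 = 51√2314/1157 ≈ 2.12 m/s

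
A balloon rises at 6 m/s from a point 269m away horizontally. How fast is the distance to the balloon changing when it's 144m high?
864√93097/93097 ≈ 2.832 m/s

z² = 269² + y²
z = √(269² + 144²) = √93097
dz/dt = y/z · dy/dt = 144/√93097 · 6 = 864√93097/93097 ≈ 2.832 m/s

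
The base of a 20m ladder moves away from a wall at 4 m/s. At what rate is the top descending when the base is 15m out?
12√7/7 ≈ 4.536 m/s

x² + y² = 20²
2x·dx/dt + 2y·dy/dt = 0
dy/dt = -x/y · dx/dt = -15/(5√7) · 4 = -12√7/7 m/s
The top is descending at 12√7/7 ≈ 4.536 m/s.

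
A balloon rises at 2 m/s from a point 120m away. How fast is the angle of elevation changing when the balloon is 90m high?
0.010667 rad/s

tan(θ) = y/120
sec²(θ) · dθ/dt = (1/120) · dy/dt
dθ/dt = cos²(θ)/120 · 2 = 120/(120² + 90²) · 2
dθ/dt = 0.010667 rad/s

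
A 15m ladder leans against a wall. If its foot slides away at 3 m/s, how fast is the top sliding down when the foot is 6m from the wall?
2√21/7 ≈ 1.309 m/s

x² + y² = 15²
2x·dx/dt + 2y·dy/dt = 0
dy/dt = -x/y · dx/dt = -6/(3√21) · 3 = -2√21/7 m/s
The top is descending at 2√21/7 ≈ 1.309 m/s.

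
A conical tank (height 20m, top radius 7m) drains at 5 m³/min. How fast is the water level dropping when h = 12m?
125/(441π) ≈ 0.09022 m/min

r/h = 7/20, so r = (7/20)h
V = (1/3)πr²h = (1/3)π((7/20)h)²h = (49/1200)πh³
dV/dh = (49/400)πh²
dh/dt = (dV/dt)/(dV/dh) = -5/((49/400)π·12²) = -125/(441π) m/min
The level is dropping at 125/(441π) ≈ 0.09022 m/min.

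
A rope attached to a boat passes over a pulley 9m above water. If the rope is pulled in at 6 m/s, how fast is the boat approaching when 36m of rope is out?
8√15/5 ≈ 6.197 m/s

rope² = x² + 9²
x = √(36² - 9²) = 9√15
dx/dt = (rope/x) · d(rope)/dt = (36/(9√15)) · (-6) = -8√15/5 m/s
The boat approaches at 8√15/5 ≈ 6.197 m/s.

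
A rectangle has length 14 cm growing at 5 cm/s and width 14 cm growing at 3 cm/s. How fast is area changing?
112 cm²/s

A = lw
dA/dt = w·dl/dt + l·dw/dt = 14·5 + 14·3 = 112 cm²/s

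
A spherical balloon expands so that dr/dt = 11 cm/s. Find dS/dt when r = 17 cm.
1496π cm²/s

S = 4πr²
dS/dt = dS/dr · dr/dt = 8πr · 11
At r = 17: dS/dt = 1496π cm²/s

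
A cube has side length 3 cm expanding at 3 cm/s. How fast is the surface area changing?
108 cm²/s

A = 6s²
dA/dt = 12s · ds/dt = 12·3·3 = 108 cm²/s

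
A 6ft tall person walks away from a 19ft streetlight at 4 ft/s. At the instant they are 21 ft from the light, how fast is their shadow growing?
24/13 ft/s

By similar triangles: 19/(x+s) = 6/s
Solving: s = 6x/13
ds/dt = 6/13 · dx/dt = 6/13 · 4 = 24/13 ft/s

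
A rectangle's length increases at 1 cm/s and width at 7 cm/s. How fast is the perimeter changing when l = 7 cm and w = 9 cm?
16 cm/s

P = 2(l + w)
dP/dt = 2(dl/dt + dw/dt) = 2(1 + 7) = 16 cm/s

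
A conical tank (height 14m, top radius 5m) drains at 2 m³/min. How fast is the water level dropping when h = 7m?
8/(25π) ≈ 0.1019 m/min

r/h = 5/14, so r = (5/14)h
V = (1/3)πr²h = (1/3)π((5/14)h)²h = (25/588)πh³
dV/dh = (25/196)πh²
dh/dt = (dV/dt)/(dV/dh) = -2/((25/196)π·7²) = -8/(25π) m/min
The level is dropping at 8/(25π) ≈ 0.1019 m/min.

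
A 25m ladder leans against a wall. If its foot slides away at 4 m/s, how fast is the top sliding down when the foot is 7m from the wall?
7/6 ≈ 1.167 m/s

x² + y² = 25²
2x·dx/dt + 2y·dy/dt = 0
dy/dt = -x/y · dx/dt = -7/24 · 4 = -7/6 m/s
The top is descending at 7/6 ≈ 1.167 m/s.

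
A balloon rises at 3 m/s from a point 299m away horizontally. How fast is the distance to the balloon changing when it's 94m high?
282√98237/98237 ≈ 0.8997 m/s

z² = 299² + y²
z = √(299² + 94²) = √98237
dz/dt = y/z · dy/dt = 94/√98237 · 3 = 282√98237/98237 ≈ 0.8997 m/s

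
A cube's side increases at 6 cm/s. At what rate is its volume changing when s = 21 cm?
7938 cm³/s

V = s³
dV/dt = 3s² · ds/dt = 3·21²·6 = 7938 cm³/s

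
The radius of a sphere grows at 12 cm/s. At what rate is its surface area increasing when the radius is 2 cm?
192π cm²/s

S = 4πr²
dS/dt = dS/dr · dr/dt = 8πr · 12
At r = 2: dS/dt = 192π cm²/s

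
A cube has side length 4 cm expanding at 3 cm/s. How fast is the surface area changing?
144 cm²/s

A = 6s²
dA/dt = 12s · ds/dt = 12·4·3 = 144 cm²/s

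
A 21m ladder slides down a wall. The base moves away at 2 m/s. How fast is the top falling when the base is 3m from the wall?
√3/6 ≈ 0.2887 m/s

x² + y² = 21²
2x·dx/dt + 2y·dy/dt = 0
dy/dt = -x/y · dx/dt = -3/(12√3) · 2 = -√3/6 m/s
The top is descending at √3/6 ≈ 0.2887 m/s.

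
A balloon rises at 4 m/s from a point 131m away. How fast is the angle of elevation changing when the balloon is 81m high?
0.022089 rad/s

tan(θ) = y/131
sec²(θ) · dθ/dt = (1/131) · dy/dt
dθ/dt = cos²(θ)/131 · 4 = 131/(131² + 81²) · 4
dθ/dt = 0.022089 rad/s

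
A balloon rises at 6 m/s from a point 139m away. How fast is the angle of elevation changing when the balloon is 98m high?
0.028833 rad/s

tan(θ) = y/139
sec²(θ) · dθ/dt = (1/139) · dy/dt
dθ/dt = cos²(θ)/139 · 6 = 139/(139² + 98²) · 6
dθ/dt = 0.028833 rad/s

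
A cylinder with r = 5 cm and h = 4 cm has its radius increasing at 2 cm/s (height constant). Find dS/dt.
56π cm²/s

S = 2πrh + 2πr² (lateral + bases)
dS/dt = (2πh + 4πr)·dr/dt = (2π·4 + 4π·5)·2
= 56π cm²/s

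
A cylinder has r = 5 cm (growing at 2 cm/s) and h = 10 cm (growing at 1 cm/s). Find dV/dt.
225π cm³/s

V = πr²h
dV/dt = 2πrh·dr/dt + πr²·dh/dt
= 2π(5)(10)(2) + π(5)²(1)
= 225π cm³/s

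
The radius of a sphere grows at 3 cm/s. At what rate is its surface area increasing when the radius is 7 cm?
168π cm²/s

S = 4πr²
dS/dt = dS/dr · dr/dt = 8πr · 3
At r = 7: dS/dt = 168π cm²/s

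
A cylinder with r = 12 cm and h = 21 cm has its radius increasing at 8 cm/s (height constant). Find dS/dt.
720π cm²/s

S = 2πrh + 2πr² (lateral + bases)
dS/dt = (2πh + 4πr)·dr/dt = (2π·21 + 4π·12)·8
= 720π cm²/s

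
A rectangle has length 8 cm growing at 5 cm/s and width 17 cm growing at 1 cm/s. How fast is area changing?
93 cm²/s

A = lw
dA/dt = w·dl/dt + l·dw/dt = 17·5 + 8·1 = 93 cm²/s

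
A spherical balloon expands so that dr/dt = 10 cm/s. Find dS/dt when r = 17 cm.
1360π cm²/s

S = 4πr²
dS/dt = dS/dr · dr/dt = 8πr · 10
At r = 17: dS/dt = 1360π cm²/s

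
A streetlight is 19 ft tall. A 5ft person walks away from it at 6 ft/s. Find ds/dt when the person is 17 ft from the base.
15/7 ft/s

By similar triangles: 19/(x+s) = 5/s
Solving: s = 5x/14
ds/dt = 5/14 · dx/dt = 5/14 · 6 = 15/7 ft/s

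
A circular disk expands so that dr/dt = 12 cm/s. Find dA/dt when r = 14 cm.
336π cm²/s

A = πr²
dA/dt = 2πr · dr/dt = 2π(14)(12) = 336π cm²/s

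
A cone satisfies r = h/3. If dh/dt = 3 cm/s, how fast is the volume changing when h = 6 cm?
12π cm³/s

V = (1/3)π(h/3)²h = πh³/27
dV/dt = πh²/9 · 3
At h = 6: dV/dt = 12π cm³/s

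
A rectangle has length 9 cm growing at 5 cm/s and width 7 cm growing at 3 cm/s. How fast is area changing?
62 cm²/s

A = lw
dA/dt = w·dl/dt + l·dw/dt = 7·5 + 9·3 = 62 cm²/s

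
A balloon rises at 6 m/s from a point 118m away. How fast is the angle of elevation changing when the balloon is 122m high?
0.024577 rad/s

tan(θ) = y/118
sec²(θ) · dθ/dt = (1/118) · dy/dt
dθ/dt = cos²(θ)/118 · 6 = 118/(118² + 122²) · 6
dθ/dt = 0.024577 rad/s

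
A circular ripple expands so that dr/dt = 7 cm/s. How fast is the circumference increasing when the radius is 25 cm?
14π cm/s

C = 2πr
dC/dt = 2π · dr/dt = 2π · 7 = 14π cm/s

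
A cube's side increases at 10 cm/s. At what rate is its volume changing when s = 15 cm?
6750 cm³/s

V = s³
dV/dt = 3s² · ds/dt = 3·15²·10 = 6750 cm³/s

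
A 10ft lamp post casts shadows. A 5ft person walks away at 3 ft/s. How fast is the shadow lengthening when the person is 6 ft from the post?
3 ft/s

By similar triangles: 10/(x+s) = 5/s
Solving: s = 5x/5
ds/dt = 5/5 · dx/dt = 1 · 3 = 3 ft/s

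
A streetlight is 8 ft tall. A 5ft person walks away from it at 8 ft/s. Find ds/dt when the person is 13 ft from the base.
40/3 ft/s

By similar triangles: 8/(x+s) = 5/s
Solving: s = 5x/3
ds/dt = 5/3 · dx/dt = 5/3 · 8 = 40/3 ft/s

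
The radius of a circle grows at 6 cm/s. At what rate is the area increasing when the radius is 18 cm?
216π cm²/s

A = πr²
dA/dt = 2πr · dr/dt = 2π(18)(6) = 216π cm²/s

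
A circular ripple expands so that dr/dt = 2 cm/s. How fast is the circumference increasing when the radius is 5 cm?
4π cm/s

C = 2πr
dC/dt = 2π · dr/dt = 2π · 2 = 4π cm/s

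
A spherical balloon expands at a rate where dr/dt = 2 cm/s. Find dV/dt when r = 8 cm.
512π cm³/s

V = (4/3)πr³
dV/dt = dV/dr · dr/dt = 4πr² · 2
At r = 8: dV/dt = 512π cm³/s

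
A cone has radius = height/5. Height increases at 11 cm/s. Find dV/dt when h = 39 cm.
16731π/25 cm³/s

V = (1/3)π(h/5)²h = πh³/75
dV/dt = πh²/25 · 11
At h = 39: dV/dt = 16731π/25 cm³/s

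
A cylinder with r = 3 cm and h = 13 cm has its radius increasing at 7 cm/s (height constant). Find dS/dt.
266π cm²/s

S = 2πrh + 2πr² (lateral + bases)
dS/dt = (2πh + 4πr)·dr/dt = (2π·13 + 4π·3)·7
= 266π cm²/s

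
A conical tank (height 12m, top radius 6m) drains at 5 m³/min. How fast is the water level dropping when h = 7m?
20/(49π) ≈ 0.1299 m/min

r/h = 6/12, so r = (1/2)h
V = (1/3)πr²h = (1/3)π((1/2)h)²h = (1/12)πh³
dV/dh = (1/4)πh²
dh/dt = (dV/dt)/(dV/dh) = -5/((1/4)π·7²) = -20/(49π) m/min
The level is dropping at 20/(49π) ≈ 0.1299 m/min.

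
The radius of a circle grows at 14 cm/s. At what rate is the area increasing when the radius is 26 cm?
728π cm²/s

A = πr²
dA/dt = 2πr · dr/dt = 2π(26)(14) = 728π cm²/s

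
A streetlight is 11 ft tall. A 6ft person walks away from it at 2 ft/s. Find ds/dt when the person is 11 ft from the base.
12/5 ft/s

By similar triangles: 11/(x+s) = 6/s
Solving: s = 6x/5
ds/dt = 6/5 · dx/dt = 6/5 · 2 = 12/5 ft/s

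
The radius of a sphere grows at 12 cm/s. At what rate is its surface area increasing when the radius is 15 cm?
1440π cm²/s

S = 4πr²
dS/dt = dS/dr · dr/dt = 8πr · 12
At r = 15: dS/dt = 1440π cm²/s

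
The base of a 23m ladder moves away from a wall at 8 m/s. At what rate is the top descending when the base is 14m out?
112√37/111 ≈ 6.138 m/s

x² + y² = 23²
2x·dx/dt + 2y·dy/dt = 0
dy/dt = -x/y · dx/dt = -14/(3√37) · 8 = -112√37/111 m/s
The top is descending at 112√37/111 ≈ 6.138 m/s.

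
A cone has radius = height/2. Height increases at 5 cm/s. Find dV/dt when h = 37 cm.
6845π/4 cm³/s

V = (1/3)π(h/2)²h = πh³/12
dV/dt = πh²/4 · 5
At h = 37: dV/dt = 6845π/4 cm³/s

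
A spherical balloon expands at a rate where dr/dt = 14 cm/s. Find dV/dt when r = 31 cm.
53816π cm³/s

V = (4/3)πr³
dV/dt = dV/dr · dr/dt = 4πr² · 14
At r = 31: dV/dt = 53816π cm³/s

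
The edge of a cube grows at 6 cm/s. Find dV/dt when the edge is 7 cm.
882 cm³/s

V = s³
dV/dt = 3s² · ds/dt = 3·7²·6 = 882 cm³/s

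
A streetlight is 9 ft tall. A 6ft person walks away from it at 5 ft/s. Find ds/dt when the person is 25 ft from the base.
10 ft/s

By similar triangles: 9/(x+s) = 6/s
Solving: s = 6x/3
ds/dt = 6/3 · dx/dt = 2 · 5 = 10 ft/s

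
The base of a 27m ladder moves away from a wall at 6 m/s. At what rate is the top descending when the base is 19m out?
57√23/46 ≈ 5.943 m/s

x² + y² = 27²
2x·dx/dt + 2y·dy/dt = 0
dy/dt = -x/y · dx/dt = -19/(4√23) · 6 = -57√23/46 m/s
The top is descending at 57√23/46 ≈ 5.943 m/s.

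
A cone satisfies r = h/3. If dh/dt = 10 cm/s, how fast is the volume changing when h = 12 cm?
160π cm³/s

V = (1/3)π(h/3)²h = πh³/27
dV/dt = πh²/9 · 10
At h = 12: dV/dt = 160π cm³/s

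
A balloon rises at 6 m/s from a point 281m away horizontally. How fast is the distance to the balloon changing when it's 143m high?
429√99410/49705 ≈ 2.721 m/s

z² = 281² + y²
z = √(281² + 143²) = √99410
dz/dt = y/z · dy/dt = 143/√99410 · 6 = 429√99410/49705 ≈ 2.721 m/s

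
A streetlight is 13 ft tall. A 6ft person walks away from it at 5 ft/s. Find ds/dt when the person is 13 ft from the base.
30/7 ft/s

By similar triangles: 13/(x+s) = 6/s
Solving: s = 6x/7
ds/dt = 6/7 · dx/dt = 6/7 · 5 = 30/7 ft/s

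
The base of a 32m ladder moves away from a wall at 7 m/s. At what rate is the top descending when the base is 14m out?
49√23/69 ≈ 3.406 m/s

x² + y² = 32²
2x·dx/dt + 2y·dy/dt = 0
dy/dt = -x/y · dx/dt = -14/(6√23) · 7 = -49√23/69 m/s
The top is descending at 49√23/69 ≈ 3.406 m/s.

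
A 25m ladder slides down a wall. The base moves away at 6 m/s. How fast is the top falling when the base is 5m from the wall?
√6/2 ≈ 1.225 m/s

x² + y² = 25²
2x·dx/dt + 2y·dy/dt = 0
dy/dt = -x/y · dx/dt = -5/(10√6) · 6 = -√6/2 m/s
The top is descending at √6/2 ≈ 1.225 m/s.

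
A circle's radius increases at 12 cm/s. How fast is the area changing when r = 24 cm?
576π cm²/s

A = πr²
dA/dt = 2πr · dr/dt = 2π(24)(12) = 576π cm²/s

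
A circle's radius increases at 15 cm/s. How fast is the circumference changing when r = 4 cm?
30π cm/s

C = 2πr
dC/dt = 2π · dr/dt = 2π · 15 = 30π cm/s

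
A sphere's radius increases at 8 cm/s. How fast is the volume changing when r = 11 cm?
3872π cm³/s

V = (4/3)πr³
dV/dt = dV/dr · dr/dt = 4πr² · 8
At r = 11: dV/dt = 3872π cm³/s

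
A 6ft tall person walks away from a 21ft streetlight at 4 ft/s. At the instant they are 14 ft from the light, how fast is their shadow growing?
8/5 ft/s

By similar triangles: 21/(x+s) = 6/s
Solving: s = 6x/15
ds/dt = 6/15 · dx/dt = 2/5 · 4 = 8/5 ft/s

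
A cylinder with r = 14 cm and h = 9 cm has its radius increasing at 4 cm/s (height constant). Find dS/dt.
296π cm²/s

S = 2πrh + 2πr² (lateral + bases)
dS/dt = (2πh + 4πr)·dr/dt = (2π·9 + 4π·14)·4
= 296π cm²/s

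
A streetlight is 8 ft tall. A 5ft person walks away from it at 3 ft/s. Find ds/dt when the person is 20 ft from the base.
5 ft/s

By similar triangles: 8/(x+s) = 5/s
Solving: s = 5x/3
ds/dt = 5/3 · dx/dt = 5/3 · 3 = 5 ft/s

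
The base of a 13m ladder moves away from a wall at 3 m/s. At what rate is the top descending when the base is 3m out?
9√10/40 ≈ 0.7115 m/s

x² + y² = 13²
2x·dx/dt + 2y·dy/dt = 0
dy/dt = -x/y · dx/dt = -3/(4√10) · 3 = -9√10/40 m/s
The top is descending at 9√10/40 ≈ 0.7115 m/s.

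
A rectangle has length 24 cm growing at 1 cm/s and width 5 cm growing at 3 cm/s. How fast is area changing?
77 cm²/s

A = lw
dA/dt = w·dl/dt + l·dw/dt = 5·1 + 24·3 = 77 cm²/s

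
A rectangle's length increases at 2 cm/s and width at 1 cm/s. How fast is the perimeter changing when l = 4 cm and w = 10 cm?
6 cm/s

P = 2(l + w)
dP/dt = 2(dl/dt + dw/dt) = 2(2 + 1) = 6 cm/s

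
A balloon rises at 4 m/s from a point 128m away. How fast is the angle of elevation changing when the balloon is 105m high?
0.01868 rad/s

tan(θ) = y/128
sec²(θ) · dθ/dt = (1/128) · dy/dt
dθ/dt = cos²(θ)/128 · 4 = 128/(128² + 105²) · 4
dθ/dt = 0.01868 rad/s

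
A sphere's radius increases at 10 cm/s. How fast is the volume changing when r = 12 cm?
5760π cm³/s

V = (4/3)πr³
dV/dt = dV/dr · dr/dt = 4πr² · 10
At r = 12: dV/dt = 5760π cm³/s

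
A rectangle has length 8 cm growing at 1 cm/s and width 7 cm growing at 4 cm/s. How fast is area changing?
39 cm²/s

A = lw
dA/dt = w·dl/dt + l·dw/dt = 7·1 + 8·4 = 39 cm²/s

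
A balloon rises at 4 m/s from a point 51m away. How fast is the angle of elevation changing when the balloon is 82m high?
0.021877 rad/s

tan(θ) = y/51
sec²(θ) · dθ/dt = (1/51) · dy/dt
dθ/dt = cos²(θ)/51 · 4 = 51/(51² + 82²) · 4
dθ/dt = 0.021877 rad/s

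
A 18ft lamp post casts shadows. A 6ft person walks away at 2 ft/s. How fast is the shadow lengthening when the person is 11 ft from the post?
1 ft/s

By similar triangles: 18/(x+s) = 6/s
Solving: s = 6x/12
ds/dt = 6/12 · dx/dt = 1/2 · 2 = 1 ft/s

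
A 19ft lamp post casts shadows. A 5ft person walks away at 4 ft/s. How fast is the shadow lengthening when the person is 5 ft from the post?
10/7 ft/s

By similar triangles: 19/(x+s) = 5/s
Solving: s = 5x/14
ds/dt = 5/14 · dx/dt = 5/14 · 4 = 10/7 ft/s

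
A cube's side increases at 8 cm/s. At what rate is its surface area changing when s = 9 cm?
864 cm²/s

A = 6s²
dA/dt = 12s · ds/dt = 12·9·8 = 864 cm²/s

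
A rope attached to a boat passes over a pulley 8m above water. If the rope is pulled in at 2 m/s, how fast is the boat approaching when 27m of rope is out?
54√665/665 ≈ 2.094 m/s

rope² = x² + 8²
x = √(27² - 8²) = √665
dx/dt = (rope/x) · d(rope)/dt = (27/√665) · (-2) = -54√665/665 m/s
The boat approaches at 54√665/665 ≈ 2.094 m/s.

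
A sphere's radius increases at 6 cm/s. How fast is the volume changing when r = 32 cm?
24576π cm³/s

V = (4/3)πr³
dV/dt = dV/dr · dr/dt = 4πr² · 6
At r = 32: dV/dt = 24576π cm³/s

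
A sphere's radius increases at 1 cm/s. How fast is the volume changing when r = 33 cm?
4356π cm³/s

V = (4/3)πr³
dV/dt = dV/dr · dr/dt = 4πr² · 1
At r = 33: dV/dt = 4356π cm³/s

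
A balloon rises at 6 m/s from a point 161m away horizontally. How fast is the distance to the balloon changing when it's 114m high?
684√38917/38917 ≈ 3.467 m/s

z² = 161² + y²
z = √(161² + 114²) = √38917
dz/dt = y/z · dy/dt = 114/√38917 · 6 = 684√38917/38917 ≈ 3.467 m/s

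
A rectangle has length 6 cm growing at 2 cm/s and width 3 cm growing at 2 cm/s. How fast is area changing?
18 cm²/s

A = lw
dA/dt = w·dl/dt + l·dw/dt = 3·2 + 6·2 = 18 cm²/s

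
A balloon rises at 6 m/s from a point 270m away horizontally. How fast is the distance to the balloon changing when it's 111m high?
222√9469/9469 ≈ 2.281 m/s

z² = 270² + y²
z = √(270² + 111²) = 3√9469
dz/dt = y/z · dy/dt = 111/(3√9469) · 6 = 222√9469/9469 ≈ 2.281 m/s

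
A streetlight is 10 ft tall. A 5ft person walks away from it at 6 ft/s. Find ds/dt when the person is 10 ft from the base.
6 ft/s

By similar triangles: 10/(x+s) = 5/s
Solving: s = 5x/5
ds/dt = 5/5 · dx/dt = 1 · 6 = 6 ft/s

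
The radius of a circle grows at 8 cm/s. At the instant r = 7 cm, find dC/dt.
16π cm/s

C = 2πr
dC/dt = 2π · dr/dt = 2π · 8 = 16π cm/s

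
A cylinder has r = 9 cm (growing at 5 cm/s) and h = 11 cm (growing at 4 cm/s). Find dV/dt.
1314π cm³/s

V = πr²h
dV/dt = 2πrh·dr/dt + πr²·dh/dt
= 2π(9)(11)(5) + π(9)²(4)
= 1314π cm³/s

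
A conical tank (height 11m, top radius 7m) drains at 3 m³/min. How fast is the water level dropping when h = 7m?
363/(2401π) ≈ 0.04812 m/min

r/h = 7/11, so r = (7/11)h
V = (1/3)πr²h = (1/3)π((7/11)h)²h = (49/363)πh³
dV/dh = (49/121)πh²
dh/dt = (dV/dt)/(dV/dh) = -3/((49/121)π·7²) = -363/(2401π) m/min
The level is dropping at 363/(2401π) ≈ 0.04812 m/min.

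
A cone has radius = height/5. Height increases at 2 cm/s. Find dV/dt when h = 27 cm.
1458π/25 cm³/s

V = (1/3)π(h/5)²h = πh³/75
dV/dt = πh²/25 · 2
At h = 27: dV/dt = 1458π/25 cm³/s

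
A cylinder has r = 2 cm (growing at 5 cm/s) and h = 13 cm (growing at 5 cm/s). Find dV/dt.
280π cm³/s

V = πr²h
dV/dt = 2πrh·dr/dt + πr²·dh/dt
= 2π(2)(13)(5) + π(2)²(5)
= 280π cm³/s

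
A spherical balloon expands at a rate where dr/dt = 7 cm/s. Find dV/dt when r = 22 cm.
13552π cm³/s

V = (4/3)πr³
dV/dt = dV/dr · dr/dt = 4πr² · 7
At r = 22: dV/dt = 13552π cm³/s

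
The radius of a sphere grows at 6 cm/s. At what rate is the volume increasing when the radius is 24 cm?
13824π cm³/s

V = (4/3)πr³
dV/dt = dV/dr · dr/dt = 4πr² · 6
At r = 24: dV/dt = 13824π cm³/s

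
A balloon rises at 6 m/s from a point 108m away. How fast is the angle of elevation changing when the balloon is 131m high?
0.02248 rad/s

tan(θ) = y/108
sec²(θ) · dθ/dt = (1/108) · dy/dt
dθ/dt = cos²(θ)/108 · 6 = 108/(108² + 131²) · 6
dθ/dt = 0.02248 rad/s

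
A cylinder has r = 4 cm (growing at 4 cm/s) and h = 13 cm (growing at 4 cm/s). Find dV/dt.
480π cm³/s

V = πr²h
dV/dt = 2πrh·dr/dt + πr²·dh/dt
= 2π(4)(13)(4) + π(4)²(4)
= 480π cm³/s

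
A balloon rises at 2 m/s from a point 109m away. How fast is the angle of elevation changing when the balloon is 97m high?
0.01024 rad/s

tan(θ) = y/109
sec²(θ) · dθ/dt = (1/109) · dy/dt
dθ/dt = cos²(θ)/109 · 2 = 109/(109² + 97²) · 2
dθ/dt = 0.01024 rad/s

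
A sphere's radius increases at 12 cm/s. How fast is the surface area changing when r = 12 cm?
1152π cm²/s

S = 4πr²
dS/dt = dS/dr · dr/dt = 8πr · 12
At r = 12: dS/dt = 1152π cm²/s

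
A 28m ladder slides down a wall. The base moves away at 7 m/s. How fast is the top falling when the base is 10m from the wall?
35√19/57 ≈ 2.677 m/s

x² + y² = 28²
2x·dx/dt + 2y·dy/dt = 0
dy/dt = -x/y · dx/dt = -10/(6√19) · 7 = -35√19/57 m/s
The top is descending at 35√19/57 ≈ 2.677 m/s.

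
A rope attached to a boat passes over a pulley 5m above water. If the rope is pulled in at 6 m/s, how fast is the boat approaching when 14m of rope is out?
28√19/19 ≈ 6.424 m/s

rope² = x² + 5²
x = √(14² - 5²) = 3√19
dx/dt = (rope/x) · d(rope)/dt = (14/(3√19)) · (-6) = -28√19/19 m/s
The boat approaches at 28√19/19 ≈ 6.424 m/s.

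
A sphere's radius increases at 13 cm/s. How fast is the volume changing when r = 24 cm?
29952π cm³/s

V = (4/3)πr³
dV/dt = dV/dr · dr/dt = 4πr² · 13
At r = 24: dV/dt = 29952π cm³/s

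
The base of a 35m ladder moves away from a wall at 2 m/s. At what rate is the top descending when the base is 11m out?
11√69/138 ≈ 0.6621 m/s

x² + y² = 35²
2x·dx/dt + 2y·dy/dt = 0
dy/dt = -x/y · dx/dt = -11/(4√69) · 2 = -11√69/138 m/s
The top is descending at 11√69/138 ≈ 0.6621 m/s.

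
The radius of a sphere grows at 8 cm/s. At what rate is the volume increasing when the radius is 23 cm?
16928π cm³/s

V = (4/3)πr³
dV/dt = dV/dr · dr/dt = 4πr² · 8
At r = 23: dV/dt = 16928π cm³/s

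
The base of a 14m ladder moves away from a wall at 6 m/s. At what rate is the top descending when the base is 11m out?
22√3/5 ≈ 7.621 m/s

x² + y² = 14²
2x·dx/dt + 2y·dy/dt = 0
dy/dt = -x/y · dx/dt = -11/(5√3) · 6 = -22√3/5 m/s
The top is descending at 22√3/5 ≈ 7.621 m/s.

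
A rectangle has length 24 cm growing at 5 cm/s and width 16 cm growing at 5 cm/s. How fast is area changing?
200 cm²/s

A = lw
dA/dt = w·dl/dt + l·dw/dt = 16·5 + 24·5 = 200 cm²/s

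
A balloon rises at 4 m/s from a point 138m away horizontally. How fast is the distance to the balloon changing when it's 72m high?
48√673/673 ≈ 1.85 m/s

z² = 138² + y²
z = √(138² + 72²) = 6√673
dz/dt = y/z · dy/dt = 72/(6√673) · 4 = 48√673/673 ≈ 1.85 m/s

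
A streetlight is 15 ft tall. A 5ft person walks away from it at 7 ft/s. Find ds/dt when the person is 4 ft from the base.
7/2 ft/s

By similar triangles: 15/(x+s) = 5/s
Solving: s = 5x/10
ds/dt = 5/10 · dx/dt = 1/2 · 7 = 7/2 ft/s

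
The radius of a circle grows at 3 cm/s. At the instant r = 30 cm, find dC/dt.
6π cm/s

C = 2πr
dC/dt = 2π · dr/dt = 2π · 3 = 6π cm/s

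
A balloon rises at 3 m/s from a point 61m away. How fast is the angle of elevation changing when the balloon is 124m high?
0.009583 rad/s

tan(θ) = y/61
sec²(θ) · dθ/dt = (1/61) · dy/dt
dθ/dt = cos²(θ)/61 · 3 = 61/(61² + 124²) · 3
dθ/dt = 0.009583 rad/s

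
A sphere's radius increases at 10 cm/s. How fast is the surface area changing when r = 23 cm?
1840π cm²/s

S = 4πr²
dS/dt = dS/dr · dr/dt = 8πr · 10
At r = 23: dS/dt = 1840π cm²/s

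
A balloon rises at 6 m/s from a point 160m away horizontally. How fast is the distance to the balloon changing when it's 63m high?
378√29569/29569 ≈ 2.198 m/s

z² = 160² + y²
z = √(160² + 63²) = √29569
dz/dt = y/z · dy/dt = 63/√29569 · 6 = 378√29569/29569 ≈ 2.198 m/s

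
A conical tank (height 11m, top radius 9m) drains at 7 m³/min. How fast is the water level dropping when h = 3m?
847/(729π) ≈ 0.3698 m/min

r/h = 9/11, so r = (9/11)h
V = (1/3)πr²h = (1/3)π((9/11)h)²h = (27/121)πh³
dV/dh = (81/121)πh²
dh/dt = (dV/dt)/(dV/dh) = -7/((81/121)π·3²) = -847/(729π) m/min
The level is dropping at 847/(729π) ≈ 0.3698 m/min.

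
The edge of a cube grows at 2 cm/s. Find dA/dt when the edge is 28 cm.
672 cm²/s

A = 6s²
dA/dt = 12s · ds/dt = 12·28·2 = 672 cm²/s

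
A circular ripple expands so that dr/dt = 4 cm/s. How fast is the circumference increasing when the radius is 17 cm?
8π cm/s

C = 2πr
dC/dt = 2π · dr/dt = 2π · 4 = 8π cm/s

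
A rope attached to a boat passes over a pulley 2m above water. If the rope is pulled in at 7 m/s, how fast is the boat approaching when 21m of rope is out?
147√437/437 ≈ 7.032 m/s

rope² = x² + 2²
x = √(21² - 2²) = √437
dx/dt = (rope/x) · d(rope)/dt = (21/√437) · (-7) = -147√437/437 m/s
The boat approaches at 147√437/437 ≈ 7.032 m/s.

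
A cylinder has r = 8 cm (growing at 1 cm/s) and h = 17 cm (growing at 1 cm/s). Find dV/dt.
336π cm³/s

V = πr²h
dV/dt = 2πrh·dr/dt + πr²·dh/dt
= 2π(8)(17)(1) + π(8)²(1)
= 336π cm³/s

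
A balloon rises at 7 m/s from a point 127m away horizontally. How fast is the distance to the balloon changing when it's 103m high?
721√26738/26738 ≈ 4.409 m/s

z² = 127² + y²
z = √(127² + 103²) = √26738
dz/dt = y/z · dy/dt = 103/√26738 · 7 = 721√26738/26738 ≈ 4.409 m/s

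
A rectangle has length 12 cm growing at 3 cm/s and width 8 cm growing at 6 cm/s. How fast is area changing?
96 cm²/s

A = lw
dA/dt = w·dl/dt + l·dw/dt = 8·3 + 12·6 = 96 cm²/s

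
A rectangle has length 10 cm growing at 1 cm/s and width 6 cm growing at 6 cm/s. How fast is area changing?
66 cm²/s

A = lw
dA/dt = w·dl/dt + l·dw/dt = 6·1 + 10·6 = 66 cm²/s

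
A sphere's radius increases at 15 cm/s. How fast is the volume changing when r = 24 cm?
34560π cm³/s

V = (4/3)πr³
dV/dt = dV/dr · dr/dt = 4πr² · 15
At r = 24: dV/dt = 34560π cm³/s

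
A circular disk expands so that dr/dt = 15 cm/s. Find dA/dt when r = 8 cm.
240π cm²/s

A = πr²
dA/dt = 2πr · dr/dt = 2π(8)(15) = 240π cm²/s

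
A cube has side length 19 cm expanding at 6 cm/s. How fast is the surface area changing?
1368 cm²/s

A = 6s²
dA/dt = 12s · ds/dt = 12·19·6 = 1368 cm²/s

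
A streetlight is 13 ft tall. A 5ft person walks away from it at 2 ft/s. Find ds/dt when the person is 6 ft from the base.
5/4 ft/s

By similar triangles: 13/(x+s) = 5/s
Solving: s = 5x/8
ds/dt = 5/8 · dx/dt = 5/8 · 2 = 5/4 ft/s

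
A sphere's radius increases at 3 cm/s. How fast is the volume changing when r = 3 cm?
108π cm³/s

V = (4/3)πr³
dV/dt = dV/dr · dr/dt = 4πr² · 3
At r = 3: dV/dt = 108π cm³/s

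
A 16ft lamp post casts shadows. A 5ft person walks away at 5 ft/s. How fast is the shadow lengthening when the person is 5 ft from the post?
25/11 ft/s

By similar triangles: 16/(x+s) = 5/s
Solving: s = 5x/11
ds/dt = 5/11 · dx/dt = 5/11 · 5 = 25/11 ft/s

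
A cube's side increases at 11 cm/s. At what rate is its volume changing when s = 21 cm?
14553 cm³/s

V = s³
dV/dt = 3s² · ds/dt = 3·21²·11 = 14553 cm³/s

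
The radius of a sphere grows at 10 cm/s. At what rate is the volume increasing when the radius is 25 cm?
25000π cm³/s

V = (4/3)πr³
dV/dt = dV/dr · dr/dt = 4πr² · 10
At r = 25: dV/dt = 25000π cm³/s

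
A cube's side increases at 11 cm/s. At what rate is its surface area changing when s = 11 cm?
1452 cm²/s

A = 6s²
dA/dt = 12s · ds/dt = 12·11·11 = 1452 cm²/s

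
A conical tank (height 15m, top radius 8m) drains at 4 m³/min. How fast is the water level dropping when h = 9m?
25/(144π) ≈ 0.05526 m/min

r/h = 8/15, so r = (8/15)h
V = (1/3)πr²h = (1/3)π((8/15)h)²h = (64/675)πh³
dV/dh = (64/225)πh²
dh/dt = (dV/dt)/(dV/dh) = -4/((64/225)π·9²) = -25/(144π) m/min
The level is dropping at 25/(144π) ≈ 0.05526 m/min.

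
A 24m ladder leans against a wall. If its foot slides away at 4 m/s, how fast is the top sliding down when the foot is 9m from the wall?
12√55/55 ≈ 1.618 m/s

x² + y² = 24²
2x·dx/dt + 2y·dy/dt = 0
dy/dt = -x/y · dx/dt = -9/(3√55) · 4 = -12√55/55 m/s
The top is descending at 12√55/55 ≈ 1.618 m/s.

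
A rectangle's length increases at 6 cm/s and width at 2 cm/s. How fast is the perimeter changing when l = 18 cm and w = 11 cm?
16 cm/s

P = 2(l + w)
dP/dt = 2(dl/dt + dw/dt) = 2(6 + 2) = 16 cm/s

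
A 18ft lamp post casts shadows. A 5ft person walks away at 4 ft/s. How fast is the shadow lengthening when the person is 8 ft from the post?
20/13 ft/s

By similar triangles: 18/(x+s) = 5/s
Solving: s = 5x/13
ds/dt = 5/13 · dx/dt = 5/13 · 4 = 20/13 ft/s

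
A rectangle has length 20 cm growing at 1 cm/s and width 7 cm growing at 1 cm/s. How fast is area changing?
27 cm²/s

A = lw
dA/dt = w·dl/dt + l·dw/dt = 7·1 + 20·1 = 27 cm²/s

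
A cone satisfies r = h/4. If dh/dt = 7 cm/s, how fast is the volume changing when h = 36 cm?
567π cm³/s

V = (1/3)π(h/4)²h = πh³/48
dV/dt = πh²/16 · 7
At h = 36: dV/dt = 567π cm³/s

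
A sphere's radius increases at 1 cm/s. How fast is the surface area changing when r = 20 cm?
160π cm²/s

S = 4πr²
dS/dt = dS/dr · dr/dt = 8πr · 1
At r = 20: dS/dt = 160π cm²/s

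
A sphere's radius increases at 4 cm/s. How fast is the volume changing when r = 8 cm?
1024π cm³/s

V = (4/3)πr³
dV/dt = dV/dr · dr/dt = 4πr² · 4
At r = 8: dV/dt = 1024π cm³/s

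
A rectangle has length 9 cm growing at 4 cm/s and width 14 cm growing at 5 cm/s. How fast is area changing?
101 cm²/s

A = lw
dA/dt = w·dl/dt + l·dw/dt = 14·4 + 9·5 = 101 cm²/s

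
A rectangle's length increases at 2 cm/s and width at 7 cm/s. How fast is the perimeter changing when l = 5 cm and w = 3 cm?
18 cm/s

P = 2(l + w)
dP/dt = 2(dl/dt + dw/dt) = 2(2 + 7) = 18 cm/s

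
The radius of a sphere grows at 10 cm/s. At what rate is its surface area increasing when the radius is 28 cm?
2240π cm²/s

S = 4πr²
dS/dt = dS/dr · dr/dt = 8πr · 10
At r = 28: dS/dt = 2240π cm²/s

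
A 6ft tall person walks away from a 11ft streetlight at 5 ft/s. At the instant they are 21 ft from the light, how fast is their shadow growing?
6 ft/s

By similar triangles: 11/(x+s) = 6/s
Solving: s = 6x/5
ds/dt = 6/5 · dx/dt = 6/5 · 5 = 6 ft/s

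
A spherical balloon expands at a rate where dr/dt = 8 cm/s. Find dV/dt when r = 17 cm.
9248π cm³/s

V = (4/3)πr³
dV/dt = dV/dr · dr/dt = 4πr² · 8
At r = 17: dV/dt = 9248π cm³/s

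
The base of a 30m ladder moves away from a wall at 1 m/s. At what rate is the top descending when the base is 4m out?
2√221/221 ≈ 0.1345 m/s

x² + y² = 30²
2x·dx/dt + 2y·dy/dt = 0
dy/dt = -x/y · dx/dt = -4/(2√221) · 1 = -2√221/221 m/s
The top is descending at 2√221/221 ≈ 0.1345 m/s.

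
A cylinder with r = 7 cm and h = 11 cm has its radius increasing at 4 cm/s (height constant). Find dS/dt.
200π cm²/s

S = 2πrh + 2πr² (lateral + bases)
dS/dt = (2πh + 4πr)·dr/dt = (2π·11 + 4π·7)·4
= 200π cm²/s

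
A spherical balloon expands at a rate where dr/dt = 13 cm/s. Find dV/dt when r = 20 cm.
20800π cm³/s

V = (4/3)πr³
dV/dt = dV/dr · dr/dt = 4πr² · 13
At r = 20: dV/dt = 20800π cm³/s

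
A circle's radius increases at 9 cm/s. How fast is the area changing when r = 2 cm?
36π cm²/s

A = πr²
dA/dt = 2πr · dr/dt = 2π(2)(9) = 36π cm²/s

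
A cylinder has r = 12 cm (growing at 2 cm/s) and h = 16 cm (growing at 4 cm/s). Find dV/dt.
1344π cm³/s

V = πr²h
dV/dt = 2πrh·dr/dt + πr²·dh/dt
= 2π(12)(16)(2) + π(12)²(4)
= 1344π cm³/s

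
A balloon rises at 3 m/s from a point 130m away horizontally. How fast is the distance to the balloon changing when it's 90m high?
27√10/50 ≈ 1.708 m/s

z² = 130² + y²
z = √(130² + 90²) = 50√10
dz/dt = y/z · dy/dt = 90/(50√10) · 3 = 27√10/50 ≈ 1.708 m/s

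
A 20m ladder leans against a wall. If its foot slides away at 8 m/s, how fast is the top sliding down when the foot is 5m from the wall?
8√15/15 ≈ 2.066 m/s

x² + y² = 20²
2x·dx/dt + 2y·dy/dt = 0
dy/dt = -x/y · dx/dt = -5/(5√15) · 8 = -8√15/15 m/s
The top is descending at 8√15/15 ≈ 2.066 m/s.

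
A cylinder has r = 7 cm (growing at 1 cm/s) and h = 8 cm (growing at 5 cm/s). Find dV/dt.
357π cm³/s

V = πr²h
dV/dt = 2πrh·dr/dt + πr²·dh/dt
= 2π(7)(8)(1) + π(7)²(5)
= 357π cm³/s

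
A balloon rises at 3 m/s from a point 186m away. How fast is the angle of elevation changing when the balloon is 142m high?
0.01019 rad/s

tan(θ) = y/186
sec²(θ) · dθ/dt = (1/186) · dy/dt
dθ/dt = cos²(θ)/186 · 3 = 186/(186² + 142²) · 3
dθ/dt = 0.01019 rad/s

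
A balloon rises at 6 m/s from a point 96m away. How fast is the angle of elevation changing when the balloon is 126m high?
0.022956 rad/s

tan(θ) = y/96
sec²(θ) · dθ/dt = (1/96) · dy/dt
dθ/dt = cos²(θ)/96 · 6 = 96/(96² + 126²) · 6
dθ/dt = 0.022956 rad/s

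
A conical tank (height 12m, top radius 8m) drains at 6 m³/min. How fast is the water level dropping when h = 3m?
3/(2π) ≈ 0.4775 m/min

r/h = 8/12, so r = (2/3)h
V = (1/3)πr²h = (1/3)π((2/3)h)²h = (4/27)πh³
dV/dh = (4/9)πh²
dh/dt = (dV/dt)/(dV/dh) = -6/((4/9)π·3²) = -3/(2π) m/min
The level is dropping at 3/(2π) ≈ 0.4775 m/min.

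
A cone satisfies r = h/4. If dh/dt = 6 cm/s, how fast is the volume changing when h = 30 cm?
675π/2 cm³/s

V = (1/3)π(h/4)²h = πh³/48
dV/dt = πh²/16 · 6
At h = 30: dV/dt = 675π/2 cm³/s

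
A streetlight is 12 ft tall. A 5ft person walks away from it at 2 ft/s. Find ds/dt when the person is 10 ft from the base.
10/7 ft/s

By similar triangles: 12/(x+s) = 5/s
Solving: s = 5x/7
ds/dt = 5/7 · dx/dt = 5/7 · 2 = 10/7 ft/s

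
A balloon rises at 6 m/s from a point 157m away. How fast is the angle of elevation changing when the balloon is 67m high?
0.032329 rad/s

tan(θ) = y/157
sec²(θ) · dθ/dt = (1/157) · dy/dt
dθ/dt = cos²(θ)/157 · 6 = 157/(157² + 67²) · 6
dθ/dt = 0.032329 rad/s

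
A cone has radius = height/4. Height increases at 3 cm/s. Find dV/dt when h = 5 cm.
75π/16 cm³/s

V = (1/3)π(h/4)²h = πh³/48
dV/dt = πh²/16 · 3
At h = 5: dV/dt = 75π/16 cm³/s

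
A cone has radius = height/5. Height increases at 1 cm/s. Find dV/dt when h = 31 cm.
961π/25 cm³/s

V = (1/3)π(h/5)²h = πh³/75
dV/dt = πh²/25 · 1
At h = 31: dV/dt = 961π/25 cm³/s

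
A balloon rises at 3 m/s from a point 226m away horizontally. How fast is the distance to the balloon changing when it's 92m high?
138√14885/14885 ≈ 1.131 m/s

z² = 226² + y²
z = √(226² + 92²) = 2√14885
dz/dt = y/z · dy/dt = 92/(2√14885) · 3 = 138√14885/14885 ≈ 1.131 m/s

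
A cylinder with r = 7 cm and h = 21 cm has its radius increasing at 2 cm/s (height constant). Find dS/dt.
140π cm²/s

S = 2πrh + 2πr² (lateral + bases)
dS/dt = (2πh + 4πr)·dr/dt = (2π·21 + 4π·7)·2
= 140π cm²/s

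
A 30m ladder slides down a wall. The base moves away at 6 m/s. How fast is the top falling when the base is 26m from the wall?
39√14/14 ≈ 10.42 m/s

x² + y² = 30²
2x·dx/dt + 2y·dy/dt = 0
dy/dt = -x/y · dx/dt = -26/(4√14) · 6 = -39√14/14 m/s
The top is descending at 39√14/14 ≈ 10.42 m/s.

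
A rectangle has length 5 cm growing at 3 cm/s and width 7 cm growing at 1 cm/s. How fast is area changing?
26 cm²/s

A = lw
dA/dt = w·dl/dt + l·dw/dt = 7·3 + 5·1 = 26 cm²/s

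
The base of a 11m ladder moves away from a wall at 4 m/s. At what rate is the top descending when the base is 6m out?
24√85/85 ≈ 2.603 m/s

x² + y² = 11²
2x·dx/dt + 2y·dy/dt = 0
dy/dt = -x/y · dx/dt = -6/√85 · 4 = -24√85/85 m/s
The top is descending at 24√85/85 ≈ 2.603 m/s.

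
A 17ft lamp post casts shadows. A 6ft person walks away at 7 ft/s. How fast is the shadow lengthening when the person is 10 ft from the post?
42/11 ft/s

By similar triangles: 17/(x+s) = 6/s
Solving: s = 6x/11
ds/dt = 6/11 · dx/dt = 6/11 · 7 = 42/11 ft/s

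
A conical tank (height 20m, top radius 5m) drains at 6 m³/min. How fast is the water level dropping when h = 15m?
32/(75π) ≈ 0.1358 m/min

r/h = 5/20, so r = (1/4)h
V = (1/3)πr²h = (1/3)π((1/4)h)²h = (1/48)πh³
dV/dh = (1/16)πh²
dh/dt = (dV/dt)/(dV/dh) = -6/((1/16)π·15²) = -32/(75π) m/min
The level is dropping at 32/(75π) ≈ 0.1358 m/min.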